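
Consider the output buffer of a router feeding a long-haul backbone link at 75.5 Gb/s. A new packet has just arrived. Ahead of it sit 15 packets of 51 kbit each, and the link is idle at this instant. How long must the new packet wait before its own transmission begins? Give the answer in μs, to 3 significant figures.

10.1 μs

Each queued packet: L/R = 51000/75500000000 = 0.675497 μs.
15 queued → 10.1325 μs.
Queuing delay = 10.1 μs.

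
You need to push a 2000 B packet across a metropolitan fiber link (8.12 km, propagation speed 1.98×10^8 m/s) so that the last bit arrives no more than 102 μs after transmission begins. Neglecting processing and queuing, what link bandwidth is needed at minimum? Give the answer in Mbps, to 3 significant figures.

262 Mbps

L = 16000 bits.
Propagation delay = 8120 / 198000000 = 41.0101 μs.
Transmission budget = 102 − 41.0101 = 60.9899 μs.
R ≥ L / t_tx = 16000 bits / 6.09899e-05 s = 262 Mbps.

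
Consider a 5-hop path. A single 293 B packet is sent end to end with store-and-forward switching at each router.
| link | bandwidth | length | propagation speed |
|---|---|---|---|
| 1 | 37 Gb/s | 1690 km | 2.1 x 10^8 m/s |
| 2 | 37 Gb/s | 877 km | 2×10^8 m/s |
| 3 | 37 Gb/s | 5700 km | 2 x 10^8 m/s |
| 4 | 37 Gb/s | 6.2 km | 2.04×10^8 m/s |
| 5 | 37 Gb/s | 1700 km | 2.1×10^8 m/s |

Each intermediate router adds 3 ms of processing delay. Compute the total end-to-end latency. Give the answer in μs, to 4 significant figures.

L = 293 × 8 = 2344 bits.
Transmission delay per hop = L/R = 2344/37000000000 = 0.0633514 μs; 5 hops → 0.316757 μs.
Propagation delays (d/s per hop): 8047.62, 4385, 28500, 30.3922, 8095.24 μs; sum = 49058.2 μs.
Processing at 4 router(s): 4 × 3 ms = 12000 μs.
End-to-end = 61060 μs.

61060 μs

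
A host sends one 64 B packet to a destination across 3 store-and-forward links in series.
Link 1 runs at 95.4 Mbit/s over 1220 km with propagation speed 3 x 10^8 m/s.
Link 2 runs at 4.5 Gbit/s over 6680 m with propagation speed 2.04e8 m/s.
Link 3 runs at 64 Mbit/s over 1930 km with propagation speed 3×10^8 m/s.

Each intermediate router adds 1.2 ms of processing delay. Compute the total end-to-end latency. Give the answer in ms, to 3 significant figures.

12.9 ms

L = 64 × 8 = 512 bits.
Transmission delays (L/R per hop): 0.00536688, 0.000113778, 0.008 ms; sum = 0.0134807 ms.
Propagation delays (d/s per hop): 4.06667, 0.0327451, 6.43333 ms; sum = 10.5327 ms.
Processing at 2 router(s): 2 × 1.2 ms = 2.4 ms.
End-to-end = 12.9 ms.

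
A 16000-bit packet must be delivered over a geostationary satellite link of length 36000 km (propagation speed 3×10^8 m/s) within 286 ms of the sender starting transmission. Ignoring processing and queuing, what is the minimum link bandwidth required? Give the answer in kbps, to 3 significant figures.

Propagation delay = 36000000 / 300000000 = 120 ms.
Transmission budget = 286 − 120 = 166 ms.
R ≥ L / t_tx = 16000 bits / 0.166 s = 96.4 kbps.

96.4 kbps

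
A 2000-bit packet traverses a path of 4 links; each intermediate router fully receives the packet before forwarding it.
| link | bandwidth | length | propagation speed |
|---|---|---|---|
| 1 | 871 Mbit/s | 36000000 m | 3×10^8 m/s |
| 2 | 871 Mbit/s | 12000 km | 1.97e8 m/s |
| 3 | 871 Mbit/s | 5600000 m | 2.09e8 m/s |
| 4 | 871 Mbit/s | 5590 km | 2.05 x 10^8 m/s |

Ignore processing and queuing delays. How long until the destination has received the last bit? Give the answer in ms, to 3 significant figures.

Transmission delay per hop = L/R = 2000/871000000 = 0.00229621 ms; 4 hops → 0.00918485 ms.
Propagation delays (d/s per hop): 120, 60.9137, 26.7943, 27.2683 ms; sum = 234.976 ms.
End-to-end = 235 ms.

235 ms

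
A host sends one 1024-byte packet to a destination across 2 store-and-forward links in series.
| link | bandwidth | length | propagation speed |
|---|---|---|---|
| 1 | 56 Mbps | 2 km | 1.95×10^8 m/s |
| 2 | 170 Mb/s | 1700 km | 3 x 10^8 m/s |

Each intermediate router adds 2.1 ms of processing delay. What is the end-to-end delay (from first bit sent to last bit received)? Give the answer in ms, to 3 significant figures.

7.97 ms

L = 1024 × 8 = 8192 bits.
Transmission delays (L/R per hop): 0.146286, 0.0481882 ms; sum = 0.194474 ms.
Propagation delays (d/s per hop): 0.0102564, 5.66667 ms; sum = 5.67692 ms.
Processing at 1 router(s): 1 × 2.1 ms = 2.1 ms.
End-to-end = 7.97 ms.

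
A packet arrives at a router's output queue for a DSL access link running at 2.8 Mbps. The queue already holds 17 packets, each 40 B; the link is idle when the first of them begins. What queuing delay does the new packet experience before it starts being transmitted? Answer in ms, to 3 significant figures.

Each queued packet: L/R = 320/2800000 = 0.114286 ms.
17 queued → 1.94286 ms.
Queuing delay = 1.94 ms.

1.94 ms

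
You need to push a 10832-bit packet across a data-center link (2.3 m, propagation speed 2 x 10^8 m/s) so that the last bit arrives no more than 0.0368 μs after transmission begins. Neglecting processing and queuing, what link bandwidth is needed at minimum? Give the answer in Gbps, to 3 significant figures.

428 Gbps

Propagation delay = 2.3 / 200000000 = 0.0115 μs.
Transmission budget = 0.0368 − 0.0115 = 0.0253 μs.
R ≥ L / t_tx = 10832 bits / 2.53e-08 s = 428 Gbps.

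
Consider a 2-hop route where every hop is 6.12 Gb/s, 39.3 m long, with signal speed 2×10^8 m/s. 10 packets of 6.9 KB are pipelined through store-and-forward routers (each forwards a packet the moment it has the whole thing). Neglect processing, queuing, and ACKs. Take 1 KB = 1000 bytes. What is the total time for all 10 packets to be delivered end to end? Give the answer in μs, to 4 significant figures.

Per-hop transmission t_tx = L/R = 55200/6120000000 = 9.01961 μs.
Per-hop propagation t_prop = 39.3/200000000 = 0.1965 μs.
Pipeline fill: first packet needs 2·t_tx to clear all hops; remaining 9 packets each add one t_tx.
Total = (2+10-1)·t_tx + 2·t_prop = 11·9.01961 + 2·0.1965 = 99.61 μs.

99.61 μs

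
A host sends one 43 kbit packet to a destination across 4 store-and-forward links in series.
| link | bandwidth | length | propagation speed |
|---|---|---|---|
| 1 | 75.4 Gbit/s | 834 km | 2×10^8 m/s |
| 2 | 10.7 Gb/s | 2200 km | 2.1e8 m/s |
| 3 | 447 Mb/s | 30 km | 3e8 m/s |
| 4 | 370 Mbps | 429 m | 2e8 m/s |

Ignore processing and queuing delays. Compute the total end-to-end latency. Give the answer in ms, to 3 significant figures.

L = 43000 bits.
Transmission delays (L/R per hop): 0.000570292, 0.00401869, 0.0961969, 0.116216 ms; sum = 0.217002 ms.
Propagation delays (d/s per hop): 4.17, 10.4762, 0.1, 0.002145 ms; sum = 14.7483 ms.
End-to-end = 15.0 ms.

15.0 ms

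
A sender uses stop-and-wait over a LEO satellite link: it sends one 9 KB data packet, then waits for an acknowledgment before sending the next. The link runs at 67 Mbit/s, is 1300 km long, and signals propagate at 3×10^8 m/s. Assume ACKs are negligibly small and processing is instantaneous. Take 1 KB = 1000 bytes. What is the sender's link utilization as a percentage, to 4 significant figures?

11.03 %

t_tx = L/R = 72000/67000000 = 0.00107463 s.
t_prop = 1300000/300000000 = 0.00433333 s; RTT = 0.00866667 s.
Cycle = t_tx + RTT = 0.00974129 s.
Utilization = t_tx / cycle = 0.00107463/0.00974129 = 11.03 %.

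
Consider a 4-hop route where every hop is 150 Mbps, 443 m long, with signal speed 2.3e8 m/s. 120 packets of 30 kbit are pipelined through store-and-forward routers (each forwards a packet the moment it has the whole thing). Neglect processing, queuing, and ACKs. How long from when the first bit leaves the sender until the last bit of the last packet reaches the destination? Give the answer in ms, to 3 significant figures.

Per-hop transmission t_tx = L/R = 30000/150000000 = 0.2 ms.
Per-hop propagation t_prop = 443/2.3e+08 = 0.00192609 ms.
Pipeline fill: first packet needs 4·t_tx to clear all hops; remaining 119 packets each add one t_tx.
Total = (4+120-1)·t_tx + 4·t_prop = 123·0.2 + 4·0.00192609 = 24.6 ms.

24.6 ms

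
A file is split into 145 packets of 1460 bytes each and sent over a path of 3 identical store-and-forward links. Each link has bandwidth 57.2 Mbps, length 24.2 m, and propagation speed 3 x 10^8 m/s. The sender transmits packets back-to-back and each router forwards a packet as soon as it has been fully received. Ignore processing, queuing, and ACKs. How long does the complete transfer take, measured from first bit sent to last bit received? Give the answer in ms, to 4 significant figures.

30.02 ms

Per-hop transmission t_tx = L/R = 11680/57200000 = 0.204196 ms.
Per-hop propagation t_prop = 24.2/300000000 = 8.06667e-05 ms.
Pipeline fill: first packet needs 3·t_tx to clear all hops; remaining 144 packets each add one t_tx.
Total = (3+145-1)·t_tx + 3·t_prop = 147·0.204196 + 3·8.06667e-05 = 30.02 ms.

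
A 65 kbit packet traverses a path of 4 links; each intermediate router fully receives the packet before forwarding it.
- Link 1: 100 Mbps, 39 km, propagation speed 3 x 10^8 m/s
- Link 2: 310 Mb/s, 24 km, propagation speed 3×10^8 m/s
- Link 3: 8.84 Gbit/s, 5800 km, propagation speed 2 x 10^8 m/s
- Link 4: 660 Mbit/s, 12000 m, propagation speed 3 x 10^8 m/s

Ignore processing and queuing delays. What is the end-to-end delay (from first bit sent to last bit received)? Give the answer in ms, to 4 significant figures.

30.22 ms

L = 65000 bits.
Transmission delays (L/R per hop): 0.65, 0.209677, 0.00735294, 0.0984848 ms; sum = 0.965515 ms.
Propagation delays (d/s per hop): 0.13, 0.08, 29, 0.04 ms; sum = 29.25 ms.
End-to-end = 30.22 ms.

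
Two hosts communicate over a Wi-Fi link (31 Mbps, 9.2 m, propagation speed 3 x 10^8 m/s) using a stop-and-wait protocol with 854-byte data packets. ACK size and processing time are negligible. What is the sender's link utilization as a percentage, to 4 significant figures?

99.97 %

t_tx = L/R = 6832/31000000 = 0.000220387 s.
t_prop = 9.2/300000000 = 3.06667e-08 s; RTT = 6.13333e-08 s.
Cycle = t_tx + RTT = 0.000220448 s.
Utilization = t_tx / cycle = 0.000220387/0.000220448 = 99.97 %.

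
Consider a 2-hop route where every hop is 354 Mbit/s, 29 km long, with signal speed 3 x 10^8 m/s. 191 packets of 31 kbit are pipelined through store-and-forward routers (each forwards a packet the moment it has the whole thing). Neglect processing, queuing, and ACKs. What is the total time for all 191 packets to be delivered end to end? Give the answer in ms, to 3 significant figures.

Per-hop transmission t_tx = L/R = 31000/354000000 = 0.0875706 ms.
Per-hop propagation t_prop = 29000/300000000 = 0.0966667 ms.
Pipeline fill: first packet needs 2·t_tx to clear all hops; remaining 190 packets each add one t_tx.
Total = (2+191-1)·t_tx + 2·t_prop = 192·0.0875706 + 2·0.0966667 = 17.0 ms.

17.0 ms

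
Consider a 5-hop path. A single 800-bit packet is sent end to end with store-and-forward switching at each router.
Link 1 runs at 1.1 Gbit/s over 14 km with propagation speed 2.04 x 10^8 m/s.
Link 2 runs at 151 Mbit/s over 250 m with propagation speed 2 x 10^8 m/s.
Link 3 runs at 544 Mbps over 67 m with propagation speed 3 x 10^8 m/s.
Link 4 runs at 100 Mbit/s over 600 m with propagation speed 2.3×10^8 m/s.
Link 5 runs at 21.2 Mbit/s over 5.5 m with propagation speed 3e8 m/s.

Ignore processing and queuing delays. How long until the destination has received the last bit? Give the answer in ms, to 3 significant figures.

Transmission delays (L/R per hop): 0.000727273, 0.00529801, 0.00147059, 0.008, 0.0377358 ms; sum = 0.0532317 ms.
Propagation delays (d/s per hop): 0.0686275, 0.00125, 0.000223333, 0.0026087, 1.83333e-05 ms; sum = 0.0727278 ms.
End-to-end = 0.126 ms.

0.126 ms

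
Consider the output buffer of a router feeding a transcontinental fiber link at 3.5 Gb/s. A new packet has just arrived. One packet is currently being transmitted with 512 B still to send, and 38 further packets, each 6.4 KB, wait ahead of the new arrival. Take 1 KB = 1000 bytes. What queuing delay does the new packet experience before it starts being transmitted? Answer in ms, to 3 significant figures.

Each queued packet: L/R = 51200/3500000000 = 0.0146286 ms.
38 queued → 0.555886 ms.
Plus remaining 4096 bits of current packet: 0.00117029 ms.
Queuing delay = 0.557 ms.

0.557 ms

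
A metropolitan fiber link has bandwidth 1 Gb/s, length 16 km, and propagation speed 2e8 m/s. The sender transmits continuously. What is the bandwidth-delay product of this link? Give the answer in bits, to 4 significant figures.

Propagation delay = 16000 / 200000000 = 8e-05 s.
BDP = R × t_prop = 1000000000 × 8e-05 = 80000 bits.

80000 bits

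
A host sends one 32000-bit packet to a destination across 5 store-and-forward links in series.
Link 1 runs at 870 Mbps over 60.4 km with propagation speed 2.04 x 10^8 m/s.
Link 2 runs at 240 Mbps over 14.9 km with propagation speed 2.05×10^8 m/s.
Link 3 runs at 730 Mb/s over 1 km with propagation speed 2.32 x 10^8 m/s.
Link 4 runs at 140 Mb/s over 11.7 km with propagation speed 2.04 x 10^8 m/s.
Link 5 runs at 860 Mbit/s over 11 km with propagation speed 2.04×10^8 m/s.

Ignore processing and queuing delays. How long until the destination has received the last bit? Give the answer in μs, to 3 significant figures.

Transmission delays (L/R per hop): 36.7816, 133.333, 43.8356, 228.571, 37.2093 μs; sum = 479.731 μs.
Propagation delays (d/s per hop): 296.078, 72.6829, 4.31034, 57.3529, 53.9216 μs; sum = 484.346 μs.
End-to-end = 964 μs.

964 μs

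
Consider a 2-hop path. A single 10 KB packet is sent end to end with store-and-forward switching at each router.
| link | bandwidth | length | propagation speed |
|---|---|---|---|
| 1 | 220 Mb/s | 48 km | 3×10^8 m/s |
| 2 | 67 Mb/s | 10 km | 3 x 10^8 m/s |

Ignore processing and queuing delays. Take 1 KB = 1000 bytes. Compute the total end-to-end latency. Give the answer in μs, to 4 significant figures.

1751 μs

L = 80000 bits.
Transmission delays (L/R per hop): 363.636, 1194.03 μs; sum = 1557.67 μs.
Propagation delays (d/s per hop): 160, 33.3333 μs; sum = 193.333 μs.
End-to-end = 1751 μs.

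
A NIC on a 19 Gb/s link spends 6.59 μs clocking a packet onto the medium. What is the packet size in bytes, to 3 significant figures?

L = R × t_tx = 19000000000 b/s × 6.59e-06 s = 125210 bits.
In bytes: 125210 / 8 = 15700 bytes.

15700 bytes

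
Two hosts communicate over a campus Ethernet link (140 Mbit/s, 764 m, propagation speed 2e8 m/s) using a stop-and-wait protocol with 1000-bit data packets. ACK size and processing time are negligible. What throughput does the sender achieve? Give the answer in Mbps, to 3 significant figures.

67.6 Mbps

t_tx = L/R = 1000/140000000 = 7.14286e-06 s.
t_prop = 764/200000000 = 3.82e-06 s; RTT = 7.64e-06 s.
Cycle = t_tx + RTT = 1.47829e-05 s.
Throughput = L / cycle = 1000 / 1.47829e-05 = 67.6 Mbps.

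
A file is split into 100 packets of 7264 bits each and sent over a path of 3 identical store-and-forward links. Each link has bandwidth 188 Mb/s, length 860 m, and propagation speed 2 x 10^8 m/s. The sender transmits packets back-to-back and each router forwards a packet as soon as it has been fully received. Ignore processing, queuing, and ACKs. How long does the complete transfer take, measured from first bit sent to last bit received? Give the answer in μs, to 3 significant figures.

Per-hop transmission t_tx = L/R = 7264/188000000 = 38.6383 μs.
Per-hop propagation t_prop = 860/200000000 = 4.3 μs.
Pipeline fill: first packet needs 3·t_tx to clear all hops; remaining 99 packets each add one t_tx.
Total = (3+100-1)·t_tx + 3·t_prop = 102·38.6383 + 3·4.3 = 3950 μs.

3950 μs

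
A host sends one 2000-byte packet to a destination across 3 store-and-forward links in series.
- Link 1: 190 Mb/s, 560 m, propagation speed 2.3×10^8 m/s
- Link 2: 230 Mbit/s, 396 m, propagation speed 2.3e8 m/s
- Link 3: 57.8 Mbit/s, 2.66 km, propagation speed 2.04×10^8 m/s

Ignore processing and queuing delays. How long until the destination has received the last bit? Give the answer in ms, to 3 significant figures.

L = 2000 × 8 = 16000 bits.
Transmission delays (L/R per hop): 0.0842105, 0.0695652, 0.276817 ms; sum = 0.430592 ms.
Propagation delays (d/s per hop): 0.00243478, 0.00172174, 0.0130392 ms; sum = 0.0171957 ms.
End-to-end = 0.448 ms.

0.448 ms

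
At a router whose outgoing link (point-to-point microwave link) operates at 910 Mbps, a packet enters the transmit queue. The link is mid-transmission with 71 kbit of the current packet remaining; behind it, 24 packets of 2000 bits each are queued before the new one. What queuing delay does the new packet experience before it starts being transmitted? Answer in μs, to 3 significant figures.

Each queued packet: L/R = 2000/910000000 = 2.1978 μs.
24 queued → 52.7473 μs.
Plus remaining 71000 bits of current packet: 78.022 μs.
Queuing delay = 131 μs.

131 μs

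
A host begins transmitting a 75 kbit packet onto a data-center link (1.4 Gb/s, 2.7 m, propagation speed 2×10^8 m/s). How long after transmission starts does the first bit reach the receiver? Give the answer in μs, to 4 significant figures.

First bit experiences only propagation delay: d/s = 2.7/200000000 = 0.01350 μs.

0.01350 μs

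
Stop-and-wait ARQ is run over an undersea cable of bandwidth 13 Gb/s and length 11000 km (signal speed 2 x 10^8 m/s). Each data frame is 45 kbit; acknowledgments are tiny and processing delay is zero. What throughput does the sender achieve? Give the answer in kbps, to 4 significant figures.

409.1 kbps

t_tx = L/R = 45000/13000000000 = 3.46154e-06 s.
t_prop = 11000000/200000000 = 0.055 s; RTT = 0.11 s.
Cycle = t_tx + RTT = 0.110003 s.
Throughput = L / cycle = 45000 / 0.110003 = 409.1 kbps.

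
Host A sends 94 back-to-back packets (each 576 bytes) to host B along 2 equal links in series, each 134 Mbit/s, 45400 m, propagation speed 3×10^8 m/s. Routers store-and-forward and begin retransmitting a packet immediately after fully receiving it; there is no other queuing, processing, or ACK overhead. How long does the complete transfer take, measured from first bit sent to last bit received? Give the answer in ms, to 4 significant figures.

3.570 ms

Per-hop transmission t_tx = L/R = 4608/134000000 = 0.0343881 ms.
Per-hop propagation t_prop = 45400/300000000 = 0.151333 ms.
Pipeline fill: first packet needs 2·t_tx to clear all hops; remaining 93 packets each add one t_tx.
Total = (2+94-1)·t_tx + 2·t_prop = 95·0.0343881 + 2·0.151333 = 3.570 ms.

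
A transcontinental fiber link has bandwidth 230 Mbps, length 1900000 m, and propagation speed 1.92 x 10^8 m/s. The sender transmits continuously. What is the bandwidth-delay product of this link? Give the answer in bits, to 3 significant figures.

2280000 bits

Propagation delay = 1900000 / 192000000 = 0.00989583 s.
BDP = R × t_prop = 230000000 × 0.00989583 = 2276040 bits.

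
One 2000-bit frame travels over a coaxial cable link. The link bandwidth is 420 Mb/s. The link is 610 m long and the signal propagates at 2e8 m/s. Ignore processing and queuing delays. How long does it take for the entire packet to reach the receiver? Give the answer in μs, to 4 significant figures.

7.812 μs

Transmission delay = L/R = 2000 / 420000000 = 4.7619 μs.
Propagation delay = d/s = 610 m / 200000000 m/s = 3.05 μs.
Total = 7.812 μs.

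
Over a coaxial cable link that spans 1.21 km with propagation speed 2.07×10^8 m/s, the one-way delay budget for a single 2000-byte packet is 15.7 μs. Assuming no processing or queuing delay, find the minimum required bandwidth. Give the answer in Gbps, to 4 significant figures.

1.624 Gbps

L = 16000 bits.
Propagation delay = 1210 / 2.07e+08 = 5.84541 μs.
Transmission budget = 15.7 − 5.84541 = 9.85459 μs.
R ≥ L / t_tx = 16000 bits / 9.85459e-06 s = 1.624 Gbps.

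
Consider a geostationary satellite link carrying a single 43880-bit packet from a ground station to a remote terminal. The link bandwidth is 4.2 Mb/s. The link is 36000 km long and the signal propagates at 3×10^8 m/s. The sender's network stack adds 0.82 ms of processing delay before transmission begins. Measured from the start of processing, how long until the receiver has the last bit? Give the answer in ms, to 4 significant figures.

Transmission delay = L/R = 43880 / 4200000 = 10.4476 ms.
Propagation delay = d/s = 36000000 m / 300000000 m/s = 120 ms.
Plus processing delay 0.82 ms = 0.82 ms.
Total = 131.3 ms.

131.3 ms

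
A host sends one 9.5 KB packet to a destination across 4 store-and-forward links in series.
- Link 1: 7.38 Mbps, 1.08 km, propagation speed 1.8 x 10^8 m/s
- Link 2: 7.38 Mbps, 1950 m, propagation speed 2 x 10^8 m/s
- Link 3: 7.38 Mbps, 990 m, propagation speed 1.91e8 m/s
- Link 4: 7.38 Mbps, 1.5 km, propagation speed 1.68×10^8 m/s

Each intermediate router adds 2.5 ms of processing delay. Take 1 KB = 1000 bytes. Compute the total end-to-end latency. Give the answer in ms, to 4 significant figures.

48.72 ms

L = 76000 bits.
Transmission delay per hop = L/R = 76000/7380000 = 10.2981 ms; 4 hops → 41.1924 ms.
Propagation delays (d/s per hop): 0.006, 0.00975, 0.00518325, 0.00892857 ms; sum = 0.0298618 ms.
Processing at 3 router(s): 3 × 2.5 ms = 7.5 ms.
End-to-end = 48.72 ms.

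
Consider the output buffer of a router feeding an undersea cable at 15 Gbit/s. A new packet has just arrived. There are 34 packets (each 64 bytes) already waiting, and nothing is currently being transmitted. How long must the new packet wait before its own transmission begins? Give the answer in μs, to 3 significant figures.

Each queued packet: L/R = 512/15000000000 = 0.0341333 μs.
34 queued → 1.16053 μs.
Queuing delay = 1.16 μs.

1.16 μs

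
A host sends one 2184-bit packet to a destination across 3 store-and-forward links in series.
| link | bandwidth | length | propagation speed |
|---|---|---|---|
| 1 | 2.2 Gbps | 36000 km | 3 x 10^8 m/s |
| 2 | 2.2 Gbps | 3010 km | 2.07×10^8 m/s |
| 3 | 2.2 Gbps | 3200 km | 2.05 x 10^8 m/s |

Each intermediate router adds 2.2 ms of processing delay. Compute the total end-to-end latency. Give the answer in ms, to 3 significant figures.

155 ms

Transmission delay per hop = L/R = 2184/2200000000 = 0.000992727 ms; 3 hops → 0.00297818 ms.
Propagation delays (d/s per hop): 120, 14.5411, 15.6098 ms; sum = 150.151 ms.
Processing at 2 router(s): 2 × 2.2 ms = 4.4 ms.
End-to-end = 155 ms.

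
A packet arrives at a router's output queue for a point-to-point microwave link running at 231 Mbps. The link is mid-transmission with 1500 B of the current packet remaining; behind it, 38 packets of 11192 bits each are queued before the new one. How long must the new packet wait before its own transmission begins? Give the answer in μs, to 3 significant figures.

Each queued packet: L/R = 11192/231000000 = 48.4502 μs.
38 queued → 1841.11 μs.
Plus remaining 12000 bits of current packet: 51.9481 μs.
Queuing delay = 1890 μs.

1890 μs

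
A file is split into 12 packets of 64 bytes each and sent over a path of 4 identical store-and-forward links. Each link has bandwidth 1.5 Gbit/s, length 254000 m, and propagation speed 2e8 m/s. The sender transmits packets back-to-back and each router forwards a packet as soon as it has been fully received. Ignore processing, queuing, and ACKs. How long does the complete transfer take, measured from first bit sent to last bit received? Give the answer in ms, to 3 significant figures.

Per-hop transmission t_tx = L/R = 512/1500000000 = 0.000341333 ms.
Per-hop propagation t_prop = 254000/200000000 = 1.27 ms.
Pipeline fill: first packet needs 4·t_tx to clear all hops; remaining 11 packets each add one t_tx.
Total = (4+12-1)·t_tx + 4·t_prop = 15·0.000341333 + 4·1.27 = 5.09 ms.

5.09 ms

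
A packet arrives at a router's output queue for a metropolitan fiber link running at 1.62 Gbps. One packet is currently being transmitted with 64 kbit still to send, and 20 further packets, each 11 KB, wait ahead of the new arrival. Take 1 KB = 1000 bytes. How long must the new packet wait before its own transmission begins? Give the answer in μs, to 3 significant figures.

1130 μs

Each queued packet: L/R = 88000/1620000000 = 54.321 μs.
20 queued → 1086.42 μs.
Plus remaining 64000 bits of current packet: 39.5062 μs.
Queuing delay = 1130 μs.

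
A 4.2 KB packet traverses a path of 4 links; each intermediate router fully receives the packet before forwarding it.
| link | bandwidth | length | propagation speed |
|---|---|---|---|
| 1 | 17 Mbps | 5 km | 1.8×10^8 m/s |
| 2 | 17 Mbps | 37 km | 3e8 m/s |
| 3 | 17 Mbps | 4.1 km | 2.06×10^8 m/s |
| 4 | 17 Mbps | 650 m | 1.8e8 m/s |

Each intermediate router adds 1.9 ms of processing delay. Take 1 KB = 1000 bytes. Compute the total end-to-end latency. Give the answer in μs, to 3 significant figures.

L = 33600 bits.
Transmission delay per hop = L/R = 33600/17000000 = 1976.47 μs; 4 hops → 7905.88 μs.
Propagation delays (d/s per hop): 27.7778, 123.333, 19.9029, 3.61111 μs; sum = 174.625 μs.
Processing at 3 router(s): 3 × 1.9 ms = 5700 μs.
End-to-end = 13800 μs.

13800 μs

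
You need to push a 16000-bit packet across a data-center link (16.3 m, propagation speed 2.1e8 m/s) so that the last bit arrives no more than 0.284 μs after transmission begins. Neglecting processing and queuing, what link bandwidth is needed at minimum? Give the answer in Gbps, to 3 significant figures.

Propagation delay = 16.3 / 210000000 = 0.077619 μs.
Transmission budget = 0.284 − 0.077619 = 0.206381 μs.
R ≥ L / t_tx = 16000 bits / 2.06381e-07 s = 77.5 Gbps.

77.5 Gbps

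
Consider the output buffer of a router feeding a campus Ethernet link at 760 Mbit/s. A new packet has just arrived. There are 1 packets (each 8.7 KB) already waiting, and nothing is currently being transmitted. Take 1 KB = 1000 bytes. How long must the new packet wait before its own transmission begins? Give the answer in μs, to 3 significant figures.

91.6 μs

Each queued packet: L/R = 69600/760000000 = 91.5789 μs.
1 queued → 91.5789 μs.
Queuing delay = 91.6 μs.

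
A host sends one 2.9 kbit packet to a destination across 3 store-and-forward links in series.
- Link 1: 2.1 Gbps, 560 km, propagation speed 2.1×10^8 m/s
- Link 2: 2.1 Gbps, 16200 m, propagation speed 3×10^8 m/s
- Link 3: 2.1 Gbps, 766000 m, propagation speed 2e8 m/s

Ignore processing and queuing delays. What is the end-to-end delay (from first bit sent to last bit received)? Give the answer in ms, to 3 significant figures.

L = 2900 bits.
Transmission delay per hop = L/R = 2900/2100000000 = 0.00138095 ms; 3 hops → 0.00414286 ms.
Propagation delays (d/s per hop): 2.66667, 0.054, 3.83 ms; sum = 6.55067 ms.
End-to-end = 6.55 ms.

6.55 ms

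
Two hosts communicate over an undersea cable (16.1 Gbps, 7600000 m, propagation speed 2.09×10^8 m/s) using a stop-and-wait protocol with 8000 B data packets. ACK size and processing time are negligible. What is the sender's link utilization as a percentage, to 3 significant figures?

t_tx = L/R = 64000/1.61e+10 = 3.97516e-06 s.
t_prop = 7600000/209000000 = 0.0363636 s; RTT = 0.0727273 s.
Cycle = t_tx + RTT = 0.0727312 s.
Utilization = t_tx / cycle = 3.97516e-06/0.0727312 = 0.00547 %.

0.00547 %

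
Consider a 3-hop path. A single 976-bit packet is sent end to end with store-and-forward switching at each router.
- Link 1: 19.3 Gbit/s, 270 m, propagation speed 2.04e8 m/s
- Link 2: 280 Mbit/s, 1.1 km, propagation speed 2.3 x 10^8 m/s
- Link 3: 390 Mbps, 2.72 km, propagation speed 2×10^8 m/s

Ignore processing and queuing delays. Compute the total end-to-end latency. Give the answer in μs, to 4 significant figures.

25.74 μs

Transmission delays (L/R per hop): 0.0505699, 3.48571, 2.50256 μs; sum = 6.03885 μs.
Propagation delays (d/s per hop): 1.32353, 4.78261, 13.6 μs; sum = 19.7061 μs.
End-to-end = 25.74 μs.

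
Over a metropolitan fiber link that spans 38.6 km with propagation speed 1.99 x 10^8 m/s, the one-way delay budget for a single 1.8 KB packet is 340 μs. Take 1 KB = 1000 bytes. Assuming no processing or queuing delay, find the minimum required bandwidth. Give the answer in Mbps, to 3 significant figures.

98.6 Mbps

L = 14400 bits.
Propagation delay = 38600 / 199000000 = 193.97 μs.
Transmission budget = 340 − 193.97 = 146.03 μs.
R ≥ L / t_tx = 14400 bits / 0.00014603 s = 98.6 Mbps.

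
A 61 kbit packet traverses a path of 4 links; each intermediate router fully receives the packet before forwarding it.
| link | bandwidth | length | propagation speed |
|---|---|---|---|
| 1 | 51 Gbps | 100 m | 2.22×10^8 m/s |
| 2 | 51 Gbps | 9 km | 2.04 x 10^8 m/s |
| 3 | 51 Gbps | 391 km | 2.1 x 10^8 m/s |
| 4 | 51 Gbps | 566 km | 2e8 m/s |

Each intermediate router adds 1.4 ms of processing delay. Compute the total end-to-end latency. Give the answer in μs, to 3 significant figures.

L = 61000 bits.
Transmission delay per hop = L/R = 61000/51000000000 = 1.19608 μs; 4 hops → 4.78431 μs.
Propagation delays (d/s per hop): 0.45045, 44.1176, 1861.9, 2830 μs; sum = 4736.47 μs.
Processing at 3 router(s): 3 × 1.4 ms = 4200 μs.
End-to-end = 8940 μs.

8940 μs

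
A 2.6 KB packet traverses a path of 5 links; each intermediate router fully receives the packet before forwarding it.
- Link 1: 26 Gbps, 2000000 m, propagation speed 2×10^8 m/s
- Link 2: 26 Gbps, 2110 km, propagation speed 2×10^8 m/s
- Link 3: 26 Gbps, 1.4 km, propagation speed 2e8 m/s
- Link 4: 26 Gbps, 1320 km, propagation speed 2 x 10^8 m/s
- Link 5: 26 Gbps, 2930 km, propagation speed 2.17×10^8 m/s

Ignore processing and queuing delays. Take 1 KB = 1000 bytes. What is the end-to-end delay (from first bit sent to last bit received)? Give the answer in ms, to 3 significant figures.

40.7 ms

L = 20800 bits.
Transmission delay per hop = L/R = 20800/26000000000 = 0.0008 ms; 5 hops → 0.004 ms.
Propagation delays (d/s per hop): 10, 10.55, 0.007, 6.6, 13.5023 ms; sum = 40.6593 ms.
End-to-end = 40.7 ms.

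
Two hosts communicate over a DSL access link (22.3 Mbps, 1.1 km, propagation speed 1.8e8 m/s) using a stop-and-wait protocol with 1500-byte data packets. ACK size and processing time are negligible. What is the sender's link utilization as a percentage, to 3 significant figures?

t_tx = L/R = 12000/22300000 = 0.000538117 s.
t_prop = 1100/180000000 = 6.11111e-06 s; RTT = 1.22222e-05 s.
Cycle = t_tx + RTT = 0.000550339 s.
Utilization = t_tx / cycle = 0.000538117/0.000550339 = 97.8 %.

97.8 %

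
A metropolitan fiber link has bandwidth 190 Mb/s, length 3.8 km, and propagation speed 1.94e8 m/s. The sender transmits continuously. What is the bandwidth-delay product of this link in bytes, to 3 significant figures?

465 bytes

Propagation delay = 3800 / 194000000 = 1.95876e-05 s.
BDP = R × t_prop = 190000000 × 1.95876e-05 = 3721.65 bits.
In bytes: 3721.65/8 = 465 bytes.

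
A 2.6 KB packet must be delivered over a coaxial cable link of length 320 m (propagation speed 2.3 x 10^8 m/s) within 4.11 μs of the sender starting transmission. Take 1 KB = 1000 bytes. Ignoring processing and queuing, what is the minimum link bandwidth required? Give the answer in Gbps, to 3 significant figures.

7.65 Gbps

L = 20800 bits.
Propagation delay = 320 / 2.3e+08 = 1.3913 μs.
Transmission budget = 4.11 − 1.3913 = 2.7187 μs.
R ≥ L / t_tx = 20800 bits / 2.7187e-06 s = 7.65 Gbps.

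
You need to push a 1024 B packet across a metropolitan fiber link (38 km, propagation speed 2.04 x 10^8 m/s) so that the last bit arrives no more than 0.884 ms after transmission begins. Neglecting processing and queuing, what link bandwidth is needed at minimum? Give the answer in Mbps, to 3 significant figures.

L = 8192 bits.
Propagation delay = 38000 / 204000000 = 0.186275 ms.
Transmission budget = 0.884 − 0.186275 = 0.697725 ms.
R ≥ L / t_tx = 8192 bits / 0.000697725 s = 11.7 Mbps.

11.7 Mbps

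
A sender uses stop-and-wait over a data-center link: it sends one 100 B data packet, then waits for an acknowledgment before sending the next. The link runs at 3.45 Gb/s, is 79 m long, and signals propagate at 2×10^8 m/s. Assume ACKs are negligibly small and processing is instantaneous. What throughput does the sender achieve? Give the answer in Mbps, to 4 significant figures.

t_tx = L/R = 800/3450000000 = 2.31884e-07 s.
t_prop = 79/200000000 = 3.95e-07 s; RTT = 7.9e-07 s.
Cycle = t_tx + RTT = 1.02188e-06 s.
Throughput = L / cycle = 800 / 1.02188e-06 = 782.9 Mbps.

782.9 Mbps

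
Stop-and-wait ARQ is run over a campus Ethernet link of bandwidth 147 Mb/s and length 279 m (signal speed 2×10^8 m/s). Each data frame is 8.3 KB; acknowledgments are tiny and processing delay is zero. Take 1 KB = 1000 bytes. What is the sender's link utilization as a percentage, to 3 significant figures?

t_tx = L/R = 66400/147000000 = 0.000451701 s.
t_prop = 279/200000000 = 1.395e-06 s; RTT = 2.79e-06 s.
Cycle = t_tx + RTT = 0.000454491 s.
Utilization = t_tx / cycle = 0.000451701/0.000454491 = 99.4 %.

99.4 %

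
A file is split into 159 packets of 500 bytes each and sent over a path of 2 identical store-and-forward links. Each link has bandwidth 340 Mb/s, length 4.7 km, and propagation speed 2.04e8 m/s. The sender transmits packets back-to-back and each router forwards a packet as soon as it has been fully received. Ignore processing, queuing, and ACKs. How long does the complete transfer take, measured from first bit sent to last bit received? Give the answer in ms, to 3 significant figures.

Per-hop transmission t_tx = L/R = 4000/340000000 = 0.0117647 ms.
Per-hop propagation t_prop = 4700/204000000 = 0.0230392 ms.
Pipeline fill: first packet needs 2·t_tx to clear all hops; remaining 158 packets each add one t_tx.
Total = (2+159-1)·t_tx + 2·t_prop = 160·0.0117647 + 2·0.0230392 = 1.93 ms.

1.93 ms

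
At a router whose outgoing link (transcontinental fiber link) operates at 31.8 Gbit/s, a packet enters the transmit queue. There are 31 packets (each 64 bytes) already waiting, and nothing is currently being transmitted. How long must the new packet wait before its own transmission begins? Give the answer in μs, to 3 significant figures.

0.499 μs

Each queued packet: L/R = 512/31800000000 = 0.0161006 μs.
31 queued → 0.499119 μs.
Queuing delay = 0.499 μs.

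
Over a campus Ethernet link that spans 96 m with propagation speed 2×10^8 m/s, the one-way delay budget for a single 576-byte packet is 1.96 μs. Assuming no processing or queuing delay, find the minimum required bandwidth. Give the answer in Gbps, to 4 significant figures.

3.114 Gbps

L = 4608 bits.
Propagation delay = 96 / 200000000 = 0.48 μs.
Transmission budget = 1.96 − 0.48 = 1.48 μs.
R ≥ L / t_tx = 4608 bits / 1.48e-06 s = 3.114 Gbps.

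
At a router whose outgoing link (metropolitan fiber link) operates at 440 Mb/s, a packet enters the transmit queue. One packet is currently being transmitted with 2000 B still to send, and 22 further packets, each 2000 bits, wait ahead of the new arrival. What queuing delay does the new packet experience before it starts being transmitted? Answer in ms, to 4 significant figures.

Each queued packet: L/R = 2000/440000000 = 0.00454545 ms.
22 queued → 0.1 ms.
Plus remaining 16000 bits of current packet: 0.0363636 ms.
Queuing delay = 0.1364 ms.

0.1364 ms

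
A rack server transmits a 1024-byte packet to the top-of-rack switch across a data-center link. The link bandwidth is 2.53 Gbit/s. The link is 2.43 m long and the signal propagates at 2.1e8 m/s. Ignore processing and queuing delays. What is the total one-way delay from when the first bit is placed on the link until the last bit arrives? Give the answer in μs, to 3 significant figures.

3.25 μs

L = 1024 × 8 = 8192 bits.
Transmission delay = L/R = 8192 / 2530000000 = 3.23794 μs.
Propagation delay = d/s = 2.43 m / 210000000 m/s = 0.0115714 μs.
Total = 3.25 μs.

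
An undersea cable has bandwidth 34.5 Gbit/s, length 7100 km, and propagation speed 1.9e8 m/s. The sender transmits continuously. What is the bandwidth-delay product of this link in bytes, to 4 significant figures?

161200000 bytes

Propagation delay = 7100000 / 190000000 = 0.0373684 s.
BDP = R × t_prop = 34500000000 × 0.0373684 = 1289210000 bits.
In bytes: 1289210000/8 = 161200000 bytes.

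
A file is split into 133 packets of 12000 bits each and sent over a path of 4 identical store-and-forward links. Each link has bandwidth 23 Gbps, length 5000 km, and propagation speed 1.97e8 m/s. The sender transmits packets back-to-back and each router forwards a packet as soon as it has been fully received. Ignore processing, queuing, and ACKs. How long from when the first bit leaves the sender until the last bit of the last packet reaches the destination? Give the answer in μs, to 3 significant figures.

Per-hop transmission t_tx = L/R = 12000/23000000000 = 0.521739 μs.
Per-hop propagation t_prop = 5000000/197000000 = 25380.7 μs.
Pipeline fill: first packet needs 4·t_tx to clear all hops; remaining 132 packets each add one t_tx.
Total = (4+133-1)·t_tx + 4·t_prop = 136·0.521739 + 4·25380.7 = 102000 μs.

102000 μs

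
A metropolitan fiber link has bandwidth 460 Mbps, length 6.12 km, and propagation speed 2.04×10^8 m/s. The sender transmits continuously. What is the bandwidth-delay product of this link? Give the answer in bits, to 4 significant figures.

Propagation delay = 6120 / 204000000 = 3e-05 s.
BDP = R × t_prop = 460000000 × 3e-05 = 13800 bits.

13800 bits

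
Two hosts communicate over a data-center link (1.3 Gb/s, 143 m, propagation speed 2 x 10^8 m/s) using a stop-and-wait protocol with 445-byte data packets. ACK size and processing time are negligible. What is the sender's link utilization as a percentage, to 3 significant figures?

t_tx = L/R = 3560/1300000000 = 2.73846e-06 s.
t_prop = 143/200000000 = 7.15e-07 s; RTT = 1.43e-06 s.
Cycle = t_tx + RTT = 4.16846e-06 s.
Utilization = t_tx / cycle = 2.73846e-06/4.16846e-06 = 65.7 %.

65.7 %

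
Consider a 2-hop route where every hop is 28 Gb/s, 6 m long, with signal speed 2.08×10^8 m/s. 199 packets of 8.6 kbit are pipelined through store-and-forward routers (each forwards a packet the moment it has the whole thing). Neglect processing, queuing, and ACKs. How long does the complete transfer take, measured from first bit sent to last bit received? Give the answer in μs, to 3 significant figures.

61.5 μs

Per-hop transmission t_tx = L/R = 8600/28000000000 = 0.307143 μs.
Per-hop propagation t_prop = 6/208000000 = 0.0288462 μs.
Pipeline fill: first packet needs 2·t_tx to clear all hops; remaining 198 packets each add one t_tx.
Total = (2+199-1)·t_tx + 2·t_prop = 200·0.307143 + 2·0.0288462 = 61.5 μs.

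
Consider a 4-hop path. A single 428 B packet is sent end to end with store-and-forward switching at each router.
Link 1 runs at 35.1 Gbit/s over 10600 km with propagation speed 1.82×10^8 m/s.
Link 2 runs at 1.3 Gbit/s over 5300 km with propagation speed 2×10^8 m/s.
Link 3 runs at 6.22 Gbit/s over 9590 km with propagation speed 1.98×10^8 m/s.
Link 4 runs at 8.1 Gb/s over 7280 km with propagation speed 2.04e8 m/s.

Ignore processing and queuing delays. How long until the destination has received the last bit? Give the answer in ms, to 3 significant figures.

169 ms

L = 428 × 8 = 3424 bits.
Transmission delays (L/R per hop): 9.75499e-05, 0.00263385, 0.000550482, 0.000422716 ms; sum = 0.00370459 ms.
Propagation delays (d/s per hop): 58.2418, 26.5, 48.4343, 35.6863 ms; sum = 168.862 ms.
End-to-end = 169 ms.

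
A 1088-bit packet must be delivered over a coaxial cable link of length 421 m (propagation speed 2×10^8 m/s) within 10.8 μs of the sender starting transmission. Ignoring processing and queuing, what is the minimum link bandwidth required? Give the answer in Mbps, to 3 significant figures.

125 Mbps

Propagation delay = 421 / 200000000 = 2.105 μs.
Transmission budget = 10.8 − 2.105 = 8.695 μs.
R ≥ L / t_tx = 1088 bits / 8.695e-06 s = 125 Mbps.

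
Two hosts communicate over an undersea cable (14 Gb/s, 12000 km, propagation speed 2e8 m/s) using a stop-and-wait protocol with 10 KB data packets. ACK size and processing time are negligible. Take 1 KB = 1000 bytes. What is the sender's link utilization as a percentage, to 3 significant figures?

0.00476 %

t_tx = L/R = 80000/14000000000 = 5.71429e-06 s.
t_prop = 12000000/200000000 = 0.06 s; RTT = 0.12 s.
Cycle = t_tx + RTT = 0.120006 s.
Utilization = t_tx / cycle = 5.71429e-06/0.120006 = 0.00476 %.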